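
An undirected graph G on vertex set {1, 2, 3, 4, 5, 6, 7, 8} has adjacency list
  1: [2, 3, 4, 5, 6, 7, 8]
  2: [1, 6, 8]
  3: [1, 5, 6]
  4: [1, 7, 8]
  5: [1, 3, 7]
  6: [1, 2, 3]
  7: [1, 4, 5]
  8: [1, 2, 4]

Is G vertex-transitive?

No

Vertex 1 is the only vertex of degree 7, so every automorphism fixes it; G is not vertex-transitive.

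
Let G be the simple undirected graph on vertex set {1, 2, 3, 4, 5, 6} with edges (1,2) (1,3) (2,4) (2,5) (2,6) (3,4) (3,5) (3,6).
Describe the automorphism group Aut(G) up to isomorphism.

S_4 × S_2

The vertices split by degree into {2, 3} (degree 4) and {1, 4, 5, 6} (degree 2); every edge runs between the two parts, so G is the complete bipartite graph K_{2,4}. Automorphisms preserve the bipartition setwise (since the parts differ in size) and act as S_4 × S_2 within it; |Aut| = 48.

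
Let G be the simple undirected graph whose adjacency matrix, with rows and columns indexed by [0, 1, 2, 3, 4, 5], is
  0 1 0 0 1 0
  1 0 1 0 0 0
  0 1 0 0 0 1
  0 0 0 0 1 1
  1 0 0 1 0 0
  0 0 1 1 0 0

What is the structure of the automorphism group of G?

the dihedral group of order 12

Every vertex has degree 2 and the graph is connected, so G is the 6-cycle C_6. The automorphisms of the 6-cycle are exactly the symmetries of a regular 6-gon: the dihedral group D_6, |D_6| = 12.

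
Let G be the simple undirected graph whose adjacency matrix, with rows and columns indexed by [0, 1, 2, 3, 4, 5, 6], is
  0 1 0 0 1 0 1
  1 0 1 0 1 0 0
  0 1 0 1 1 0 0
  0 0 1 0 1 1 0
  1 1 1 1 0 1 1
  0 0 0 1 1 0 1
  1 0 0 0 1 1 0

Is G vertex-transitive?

No

Vertex 4 is the only vertex of degree 6, so every automorphism fixes it; G is not vertex-transitive.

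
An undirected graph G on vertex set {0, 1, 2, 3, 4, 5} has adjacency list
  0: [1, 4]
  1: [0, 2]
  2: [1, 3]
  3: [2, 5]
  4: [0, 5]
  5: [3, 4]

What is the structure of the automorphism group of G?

D_6

G is 2-regular and connected on 6 vertices, i.e. the cycle C_6. C_6 has 6 rotations and 6 reflections, so Aut(C_6) ≅ D_6 of order 12.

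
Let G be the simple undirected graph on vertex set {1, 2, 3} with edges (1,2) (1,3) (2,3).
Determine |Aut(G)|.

6

Every vertex has degree 2, so G is the complete graph K_3. Any permutation of the 3 vertices preserves K_3, so Aut(K_3) = S_3 of order 3! = 6.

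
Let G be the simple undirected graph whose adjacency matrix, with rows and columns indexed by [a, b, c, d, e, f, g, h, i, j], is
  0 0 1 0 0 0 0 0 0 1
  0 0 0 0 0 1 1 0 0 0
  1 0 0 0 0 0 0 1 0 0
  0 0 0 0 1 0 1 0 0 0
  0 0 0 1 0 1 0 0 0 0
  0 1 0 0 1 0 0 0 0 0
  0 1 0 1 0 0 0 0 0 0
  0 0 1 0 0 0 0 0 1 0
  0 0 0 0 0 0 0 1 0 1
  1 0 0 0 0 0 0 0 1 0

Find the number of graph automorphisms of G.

G has two connected components, {b, d, e, f, g} and {a, c, h, i, j}; each is 2-regular, so G = C_5 ⊔ C_5. Aut of a disjoint union of two copies of C_5 is the wreath product D_5 ≀ Z_2, of order 2·10² = 200.

200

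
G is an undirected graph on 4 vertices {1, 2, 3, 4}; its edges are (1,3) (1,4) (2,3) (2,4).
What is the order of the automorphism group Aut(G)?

8

G is 2-regular and bipartite with parts {3, 4} and {1, 2} (each part is independent and every cross-pair is an edge), so G = K_{2,2}. Aut(K_{2,2}) is the wreath product S_2 ≀ Z_2: permute within each part, then optionally swap the parts; |Aut| = 2·(2!)² = 8.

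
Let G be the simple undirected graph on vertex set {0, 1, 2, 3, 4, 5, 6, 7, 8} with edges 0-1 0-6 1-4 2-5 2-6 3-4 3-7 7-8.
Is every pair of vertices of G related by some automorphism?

No

Automorphisms preserve degree, but G has vertices of degree 1 and vertices of degree 2; no automorphism maps one to the other, so G is not vertex-transitive.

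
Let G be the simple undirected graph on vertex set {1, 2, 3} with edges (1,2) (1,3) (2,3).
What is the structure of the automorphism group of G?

the symmetric group on 3 letters

Every vertex has degree 2, so G is the complete graph K_3. Every bijection on the vertex set is an automorphism of K_3; hence Aut(K_3) ≅ S_3, order 6.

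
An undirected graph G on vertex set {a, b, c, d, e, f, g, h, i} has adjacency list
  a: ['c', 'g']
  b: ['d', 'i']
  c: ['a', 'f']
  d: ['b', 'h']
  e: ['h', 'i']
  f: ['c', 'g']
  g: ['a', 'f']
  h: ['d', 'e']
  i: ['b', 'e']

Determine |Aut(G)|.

G has two connected components, {b, d, e, h, i} and {a, c, f, g}; each is 2-regular, so G = C_5 ⊔ C_4. The components are non-isomorphic (different sizes), so Aut(G) = Aut(C_5) × Aut(C_4) = D_5 × D_4 of order 10·8 = 80.

80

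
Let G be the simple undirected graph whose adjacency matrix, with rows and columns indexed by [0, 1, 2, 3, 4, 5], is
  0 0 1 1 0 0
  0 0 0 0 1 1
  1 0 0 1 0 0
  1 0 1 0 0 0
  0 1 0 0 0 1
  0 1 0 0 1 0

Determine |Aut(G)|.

72

G has two connected components, {1, 4, 5} and {0, 2, 3}; each is 2-regular, so G = C_3 ⊔ C_3. With two isomorphic components, Aut(G) = Aut(C_3) ≀ S_2 = (D_3 × D_3) ⋊ Z_2: permute each cycle by D_3, then optionally swap the two cycles. Order 2·(2·3)² = 72.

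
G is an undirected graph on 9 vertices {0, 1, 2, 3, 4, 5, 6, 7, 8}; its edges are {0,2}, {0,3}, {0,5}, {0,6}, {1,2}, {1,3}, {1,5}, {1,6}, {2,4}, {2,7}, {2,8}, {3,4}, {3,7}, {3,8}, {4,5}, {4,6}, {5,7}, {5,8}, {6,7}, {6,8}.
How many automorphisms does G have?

The vertices split by degree into {2, 3, 5, 6} (degree 5) and {0, 1, 4, 7, 8} (degree 4); every edge runs between the two parts, so G is the complete bipartite graph K_{4,5}. The parts have unequal sizes, so no automorphism swaps them; each part is permuted independently, giving S_5 × S_4 of order 5!·4! = 2880.

2880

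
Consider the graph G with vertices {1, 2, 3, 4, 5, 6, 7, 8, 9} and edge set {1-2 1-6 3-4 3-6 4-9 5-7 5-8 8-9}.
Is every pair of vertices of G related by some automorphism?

No

Automorphisms preserve degree, but G has vertices of degree 1 and vertices of degree 2; no automorphism maps one to the other, so G is not vertex-transitive.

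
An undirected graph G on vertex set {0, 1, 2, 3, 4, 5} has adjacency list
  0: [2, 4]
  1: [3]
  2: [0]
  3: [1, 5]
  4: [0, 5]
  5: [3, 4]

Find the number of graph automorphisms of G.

2

The degree sequence is [2, 1, 1, 2, 2, 2]; the two degree-1 vertices 1 and 2 are the ends of a path, so G = P_6. The only nontrivial automorphism of a path is the end-to-end reflection, so Aut(G) ≅ Z_2.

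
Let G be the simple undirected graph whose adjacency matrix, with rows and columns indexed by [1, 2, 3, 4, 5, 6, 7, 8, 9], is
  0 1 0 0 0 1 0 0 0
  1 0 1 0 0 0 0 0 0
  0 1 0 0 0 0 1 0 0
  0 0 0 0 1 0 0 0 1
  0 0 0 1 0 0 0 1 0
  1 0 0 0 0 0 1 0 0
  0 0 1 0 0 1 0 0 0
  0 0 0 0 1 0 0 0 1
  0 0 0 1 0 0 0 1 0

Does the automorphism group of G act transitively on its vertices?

No

G has two connected components, {1, 2, 3, 6, 7} and {4, 5, 8, 9}; each is 2-regular, so G = C_5 ⊔ C_4. The orbit of 1 under Aut(G) is {1, 2, 3, 6, 7}, which does not contain 4, so G is not vertex-transitive.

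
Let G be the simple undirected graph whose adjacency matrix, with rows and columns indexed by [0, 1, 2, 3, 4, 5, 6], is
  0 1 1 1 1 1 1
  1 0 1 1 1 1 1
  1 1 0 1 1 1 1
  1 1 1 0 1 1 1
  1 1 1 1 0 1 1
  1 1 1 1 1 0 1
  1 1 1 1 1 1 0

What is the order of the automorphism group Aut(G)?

5040

Every vertex has degree 6, so G is the complete graph K_7. Every bijection on the vertex set is an automorphism of K_7; hence Aut(K_7) ≅ S_7, order 5040.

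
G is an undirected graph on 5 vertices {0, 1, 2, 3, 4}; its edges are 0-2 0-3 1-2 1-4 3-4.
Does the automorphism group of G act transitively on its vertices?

Yes

G is 2-regular and connected on 5 vertices, i.e. the cycle C_5. The automorphisms of the 5-cycle are exactly the symmetries of a regular 5-gon: the dihedral group D_5, |D_5| = 10. Under this action every vertex can be carried to every other, so G is vertex-transitive.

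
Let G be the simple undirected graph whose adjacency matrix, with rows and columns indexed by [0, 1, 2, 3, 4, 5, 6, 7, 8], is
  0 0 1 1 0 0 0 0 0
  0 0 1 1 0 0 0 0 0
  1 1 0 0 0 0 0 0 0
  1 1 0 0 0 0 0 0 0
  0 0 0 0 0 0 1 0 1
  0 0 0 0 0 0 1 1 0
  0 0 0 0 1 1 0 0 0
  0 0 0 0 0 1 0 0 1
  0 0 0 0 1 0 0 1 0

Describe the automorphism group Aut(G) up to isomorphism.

G has two connected components, {4, 5, 6, 7, 8} and {0, 1, 2, 3}; each is 2-regular, so G = C_5 ⊔ C_4. The components are non-isomorphic (different sizes), so Aut(G) = Aut(C_5) × Aut(C_4) = D_5 × D_4 of order 10·8 = 80.

D_5 × D_4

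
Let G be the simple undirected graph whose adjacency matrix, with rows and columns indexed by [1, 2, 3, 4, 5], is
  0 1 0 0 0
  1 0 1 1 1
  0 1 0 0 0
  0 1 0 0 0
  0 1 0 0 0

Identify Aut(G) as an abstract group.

S_4

Vertex 2 has degree 4 and every other vertex has degree 1, so G is the star K_{1,4} with centre 2. The 4 leaves are pairwise interchangeable while the centre is fixed, giving Aut(G) = S_4.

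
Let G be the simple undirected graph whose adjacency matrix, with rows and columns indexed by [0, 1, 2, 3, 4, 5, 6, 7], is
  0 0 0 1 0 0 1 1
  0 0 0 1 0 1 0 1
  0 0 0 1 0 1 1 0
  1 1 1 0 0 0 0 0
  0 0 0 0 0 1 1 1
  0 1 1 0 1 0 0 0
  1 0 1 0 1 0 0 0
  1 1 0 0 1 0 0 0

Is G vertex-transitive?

Yes

G is 3-regular and bipartite on 2^3 = 8 vertices with girth 4; it is the hypercube graph Q_3. Aut(Q_3) consists of the signed permutations of the 3 coordinate axes: 3! permutations times 2^3 sign flips, so |Aut| = 2^3·3! = 48. This group acts transitively on the 8 vertices.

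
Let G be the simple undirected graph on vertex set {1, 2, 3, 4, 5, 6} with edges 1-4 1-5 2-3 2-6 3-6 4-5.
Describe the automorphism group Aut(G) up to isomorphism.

D_3 ≀ Z_2

G has two connected components, {2, 3, 6} and {1, 4, 5}; each is 2-regular, so G = C_3 ⊔ C_3. Aut of a disjoint union of two copies of C_3 is the wreath product D_3 ≀ Z_2, of order 2·6² = 72.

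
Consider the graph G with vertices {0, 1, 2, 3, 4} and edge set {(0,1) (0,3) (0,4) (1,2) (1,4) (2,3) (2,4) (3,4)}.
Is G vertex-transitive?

Vertex 4 is the only vertex of degree 4, so every automorphism fixes it; G is not vertex-transitive.

No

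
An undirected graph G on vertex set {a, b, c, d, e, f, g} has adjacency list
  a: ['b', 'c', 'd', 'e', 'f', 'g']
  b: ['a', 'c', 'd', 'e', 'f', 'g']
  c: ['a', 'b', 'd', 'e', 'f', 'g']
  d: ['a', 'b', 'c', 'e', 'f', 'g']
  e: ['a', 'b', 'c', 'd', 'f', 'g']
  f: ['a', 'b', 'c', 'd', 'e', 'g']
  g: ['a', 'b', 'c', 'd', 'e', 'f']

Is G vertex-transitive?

All 7 vertices are pairwise adjacent: G = K_7. Every bijection on the vertex set is an automorphism of K_7; hence Aut(K_7) ≅ S_7, order 5040. This group acts transitively on the 7 vertices.

Yes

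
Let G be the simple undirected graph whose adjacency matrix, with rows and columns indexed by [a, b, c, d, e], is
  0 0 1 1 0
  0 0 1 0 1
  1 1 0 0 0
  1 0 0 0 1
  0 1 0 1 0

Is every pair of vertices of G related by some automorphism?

Yes

Every vertex has degree 2 and the graph is connected, so G is the 5-cycle C_5. C_5 has 5 rotations and 5 reflections, so Aut(C_5) ≅ D_5 of order 10. This group acts transitively on the 5 vertices.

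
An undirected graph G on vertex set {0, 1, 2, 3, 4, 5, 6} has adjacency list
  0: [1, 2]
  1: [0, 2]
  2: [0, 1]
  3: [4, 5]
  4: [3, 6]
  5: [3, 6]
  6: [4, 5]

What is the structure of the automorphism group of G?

G has two connected components, {3, 4, 5, 6} and {0, 1, 2}; each is 2-regular, so G = C_4 ⊔ C_3. No automorphism exchanges components of different sizes, hence Aut(G) is the direct product D_3 × D_4, order 48.

D_3 × D_4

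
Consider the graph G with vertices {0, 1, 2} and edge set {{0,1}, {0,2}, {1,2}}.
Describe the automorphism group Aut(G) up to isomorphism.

All 3 vertices are pairwise adjacent: G = K_3. Every bijection on the vertex set is an automorphism of K_3; hence Aut(K_3) ≅ S_3, order 6.

S_3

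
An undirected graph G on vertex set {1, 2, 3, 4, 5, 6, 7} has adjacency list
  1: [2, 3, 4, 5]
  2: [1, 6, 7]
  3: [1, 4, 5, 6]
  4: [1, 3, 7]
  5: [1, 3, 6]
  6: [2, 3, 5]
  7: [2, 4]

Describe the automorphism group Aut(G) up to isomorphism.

{e}

The degree sequence is [4, 3, 4, 3, 3, 3, 2]. Checking the degree-preserving permutations of the vertex set shows that none except the identity preserves every edge, so Aut(G) is trivial.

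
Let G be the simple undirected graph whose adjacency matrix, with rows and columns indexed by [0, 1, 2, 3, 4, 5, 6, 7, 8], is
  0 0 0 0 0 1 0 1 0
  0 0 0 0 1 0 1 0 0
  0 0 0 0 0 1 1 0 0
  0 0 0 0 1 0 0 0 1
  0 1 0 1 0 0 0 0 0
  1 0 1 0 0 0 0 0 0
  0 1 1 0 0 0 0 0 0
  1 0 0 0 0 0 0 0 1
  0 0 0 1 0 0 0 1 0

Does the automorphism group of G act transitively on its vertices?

Yes

G is 2-regular and connected on 9 vertices, i.e. the cycle C_9. The automorphisms of the 9-cycle are exactly the symmetries of a regular 9-gon: the dihedral group D_9, |D_9| = 18. This group acts transitively on the 9 vertices.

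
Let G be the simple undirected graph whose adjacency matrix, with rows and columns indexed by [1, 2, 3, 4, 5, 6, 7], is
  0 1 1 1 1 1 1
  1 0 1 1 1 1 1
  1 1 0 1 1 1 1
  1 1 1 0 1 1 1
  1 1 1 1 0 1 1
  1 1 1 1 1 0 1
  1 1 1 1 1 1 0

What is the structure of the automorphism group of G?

All 7 vertices are pairwise adjacent: G = K_7. Any permutation of the 7 vertices preserves K_7, so Aut(K_7) = S_7 of order 7! = 5040.

the symmetric group on 7 letters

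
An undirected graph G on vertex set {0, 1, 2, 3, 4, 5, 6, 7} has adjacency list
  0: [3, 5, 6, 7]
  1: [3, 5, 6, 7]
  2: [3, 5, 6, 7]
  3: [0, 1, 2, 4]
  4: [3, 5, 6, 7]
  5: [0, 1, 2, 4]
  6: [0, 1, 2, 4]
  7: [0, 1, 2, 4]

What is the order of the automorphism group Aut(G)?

G is 4-regular and bipartite with parts {3, 5, 6, 7} and {0, 1, 2, 4} (each part is independent and every cross-pair is an edge), so G = K_{4,4}. Aut(K_{4,4}) is the wreath product S_4 ≀ Z_2: permute within each part, then optionally swap the parts; |Aut| = 2·(4!)² = 1152.

1152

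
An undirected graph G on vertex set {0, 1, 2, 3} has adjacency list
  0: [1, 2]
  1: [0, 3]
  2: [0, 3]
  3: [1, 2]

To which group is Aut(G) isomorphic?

the dihedral group of order 8

Every vertex has degree 2 and the graph is connected, so G is the 4-cycle C_4. C_4 has 4 rotations and 4 reflections, so Aut(C_4) ≅ D_4 of order 8.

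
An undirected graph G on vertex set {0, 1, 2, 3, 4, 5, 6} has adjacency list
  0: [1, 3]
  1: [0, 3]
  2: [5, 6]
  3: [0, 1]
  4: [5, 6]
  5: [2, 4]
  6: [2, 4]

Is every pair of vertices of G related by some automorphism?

No

G has two connected components, {2, 4, 5, 6} and {0, 1, 3}; each is 2-regular, so G = C_4 ⊔ C_3. The orbit of 0 under Aut(G) is {0, 1, 3}, which does not contain 2, so G is not vertex-transitive.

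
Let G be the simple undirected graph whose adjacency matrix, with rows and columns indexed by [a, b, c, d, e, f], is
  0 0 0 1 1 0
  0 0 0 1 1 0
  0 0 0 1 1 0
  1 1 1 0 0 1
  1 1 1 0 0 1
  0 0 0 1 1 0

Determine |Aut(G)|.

48

The vertices split by degree into {d, e} (degree 4) and {a, b, c, f} (degree 2); every edge runs between the two parts, so G is the complete bipartite graph K_{2,4}. Automorphisms preserve the bipartition setwise (since the parts differ in size) and act as S_2 × S_4 within it; |Aut| = 48.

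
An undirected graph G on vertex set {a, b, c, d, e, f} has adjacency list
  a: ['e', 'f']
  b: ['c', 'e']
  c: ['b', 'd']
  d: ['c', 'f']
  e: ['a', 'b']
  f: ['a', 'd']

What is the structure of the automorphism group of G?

G is 2-regular and connected on 6 vertices, i.e. the cycle C_6. C_6 has 6 rotations and 6 reflections, so Aut(C_6) ≅ D_6 of order 12.

the dihedral group of order 12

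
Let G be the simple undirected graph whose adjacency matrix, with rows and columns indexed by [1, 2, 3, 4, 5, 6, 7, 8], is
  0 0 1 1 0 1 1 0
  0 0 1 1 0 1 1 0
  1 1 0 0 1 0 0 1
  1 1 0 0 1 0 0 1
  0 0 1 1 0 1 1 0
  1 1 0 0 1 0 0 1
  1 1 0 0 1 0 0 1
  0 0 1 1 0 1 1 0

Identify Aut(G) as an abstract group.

S_4 ≀ Z_2

G is 4-regular and bipartite with parts {1, 2, 5, 8} and {3, 4, 6, 7} (each part is independent and every cross-pair is an edge), so G = K_{4,4}. Aut(K_{4,4}) is the wreath product S_4 ≀ Z_2: permute within each part, then optionally swap the parts; |Aut| = 2·(4!)² = 1152.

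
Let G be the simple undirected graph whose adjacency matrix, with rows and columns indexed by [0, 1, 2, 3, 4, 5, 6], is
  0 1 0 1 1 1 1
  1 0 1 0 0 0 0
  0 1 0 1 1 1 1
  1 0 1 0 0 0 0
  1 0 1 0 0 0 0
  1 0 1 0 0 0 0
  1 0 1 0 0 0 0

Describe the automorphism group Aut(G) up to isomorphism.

The vertices split by degree into {0, 2} (degree 5) and {1, 3, 4, 5, 6} (degree 2); every edge runs between the two parts, so G is the complete bipartite graph K_{2,5}. Automorphisms preserve the bipartition setwise (since the parts differ in size) and act as S_2 × S_5 within it; |Aut| = 240.

S_2 × S_5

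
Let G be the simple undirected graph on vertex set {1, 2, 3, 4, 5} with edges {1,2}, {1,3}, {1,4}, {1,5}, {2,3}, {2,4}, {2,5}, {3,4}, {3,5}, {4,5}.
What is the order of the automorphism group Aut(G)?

120

All 5 vertices are pairwise adjacent: G = K_5. Any permutation of the 5 vertices preserves K_5, so Aut(K_5) = S_5 of order 5! = 120.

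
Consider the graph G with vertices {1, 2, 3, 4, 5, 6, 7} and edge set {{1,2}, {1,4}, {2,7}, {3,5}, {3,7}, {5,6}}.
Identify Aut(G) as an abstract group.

The degree sequence is [2, 2, 2, 1, 2, 1, 2]; the two degree-1 vertices 4 and 6 are the ends of a path, so G = P_7. A path has exactly one nontrivial symmetry — reversal — giving Aut(G) of order 2.

C_2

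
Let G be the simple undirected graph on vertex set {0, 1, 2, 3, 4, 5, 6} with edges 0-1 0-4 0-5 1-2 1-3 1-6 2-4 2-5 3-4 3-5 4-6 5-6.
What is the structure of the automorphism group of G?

The vertices split by degree into {1, 4, 5} (degree 4) and {0, 2, 3, 6} (degree 3); every edge runs between the two parts, so G is the complete bipartite graph K_{3,4}. The parts have unequal sizes, so no automorphism swaps them; each part is permuted independently, giving S_3 × S_4 of order 3!·4! = 144.

S_3 × S_4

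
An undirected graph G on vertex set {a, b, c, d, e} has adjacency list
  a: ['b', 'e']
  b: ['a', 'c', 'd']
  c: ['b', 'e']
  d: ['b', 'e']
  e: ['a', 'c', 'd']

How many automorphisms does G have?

The vertices split by degree into {b, e} (degree 3) and {a, c, d} (degree 2); every edge runs between the two parts, so G is the complete bipartite graph K_{2,3}. Automorphisms preserve the bipartition setwise (since the parts differ in size) and act as S_3 × S_2 within it; |Aut| = 12.

12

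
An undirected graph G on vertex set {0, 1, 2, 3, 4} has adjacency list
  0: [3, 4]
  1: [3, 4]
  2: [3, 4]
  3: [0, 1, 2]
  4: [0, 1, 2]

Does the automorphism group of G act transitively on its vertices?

Automorphisms preserve degree, but G has vertices of degree 2 and vertices of degree 3; no automorphism maps one to the other, so G is not vertex-transitive.

No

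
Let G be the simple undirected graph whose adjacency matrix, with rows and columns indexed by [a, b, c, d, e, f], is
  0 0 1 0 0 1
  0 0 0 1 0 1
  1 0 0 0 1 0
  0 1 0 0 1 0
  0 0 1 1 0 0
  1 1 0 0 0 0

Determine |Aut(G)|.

Every vertex has degree 2 and the graph is connected, so G is the 6-cycle C_6. The automorphisms of the 6-cycle are exactly the symmetries of a regular 6-gon: the dihedral group D_6, |D_6| = 12.

12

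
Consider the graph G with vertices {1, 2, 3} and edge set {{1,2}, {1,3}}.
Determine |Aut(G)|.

2

The degree sequence is [2, 1, 1]; the two degree-1 vertices 2 and 3 are the ends of a path, so G = P_3. The only nontrivial automorphism of a path is the end-to-end reflection, so Aut(G) ≅ Z_2.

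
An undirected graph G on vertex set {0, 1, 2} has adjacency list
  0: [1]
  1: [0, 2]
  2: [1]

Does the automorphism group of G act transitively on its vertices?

No

Vertex 1 is the only vertex of degree 2, so every automorphism fixes it; G is not vertex-transitive.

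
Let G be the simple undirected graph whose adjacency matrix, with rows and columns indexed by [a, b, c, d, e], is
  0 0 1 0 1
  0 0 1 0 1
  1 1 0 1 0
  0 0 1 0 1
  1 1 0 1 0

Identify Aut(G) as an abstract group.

The vertices split by degree into {c, e} (degree 3) and {a, b, d} (degree 2); every edge runs between the two parts, so G is the complete bipartite graph K_{2,3}. Automorphisms preserve the bipartition setwise (since the parts differ in size) and act as S_3 × S_2 within it; |Aut| = 12.

S_3 × S_2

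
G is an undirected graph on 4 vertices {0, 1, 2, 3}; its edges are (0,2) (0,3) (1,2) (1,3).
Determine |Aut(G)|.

G is 2-regular and connected on 4 vertices, i.e. the cycle C_4. C_4 has 4 rotations and 4 reflections, so Aut(C_4) ≅ D_4 of order 8.

8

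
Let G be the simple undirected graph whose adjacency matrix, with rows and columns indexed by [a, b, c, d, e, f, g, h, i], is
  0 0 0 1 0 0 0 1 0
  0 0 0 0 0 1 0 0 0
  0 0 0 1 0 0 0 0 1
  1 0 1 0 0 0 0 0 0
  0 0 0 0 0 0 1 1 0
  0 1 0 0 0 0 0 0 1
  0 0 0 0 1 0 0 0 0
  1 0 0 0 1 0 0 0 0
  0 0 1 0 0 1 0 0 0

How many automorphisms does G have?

The degree sequence is [2, 1, 2, 2, 2, 2, 1, 2, 2]; the two degree-1 vertices b and g are the ends of a path, so G = P_9. The only nontrivial automorphism of a path is the end-to-end reflection, so Aut(G) ≅ Z_2.

2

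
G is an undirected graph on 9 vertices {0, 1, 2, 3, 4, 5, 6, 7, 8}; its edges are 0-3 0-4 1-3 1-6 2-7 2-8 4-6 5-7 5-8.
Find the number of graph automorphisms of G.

G has two connected components, {0, 1, 3, 4, 6} and {2, 5, 7, 8}; each is 2-regular, so G = C_5 ⊔ C_4. The components are non-isomorphic (different sizes), so Aut(G) = Aut(C_5) × Aut(C_4) = D_5 × D_4 of order 10·8 = 80.

80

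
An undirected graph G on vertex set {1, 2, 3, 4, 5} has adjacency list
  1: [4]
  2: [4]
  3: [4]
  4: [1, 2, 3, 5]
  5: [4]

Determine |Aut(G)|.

Vertex 4 has degree 4 and every other vertex has degree 1, so G is the star K_{1,4} with centre 4. The 4 leaves are pairwise interchangeable while the centre is fixed, giving Aut(G) = S_4.

24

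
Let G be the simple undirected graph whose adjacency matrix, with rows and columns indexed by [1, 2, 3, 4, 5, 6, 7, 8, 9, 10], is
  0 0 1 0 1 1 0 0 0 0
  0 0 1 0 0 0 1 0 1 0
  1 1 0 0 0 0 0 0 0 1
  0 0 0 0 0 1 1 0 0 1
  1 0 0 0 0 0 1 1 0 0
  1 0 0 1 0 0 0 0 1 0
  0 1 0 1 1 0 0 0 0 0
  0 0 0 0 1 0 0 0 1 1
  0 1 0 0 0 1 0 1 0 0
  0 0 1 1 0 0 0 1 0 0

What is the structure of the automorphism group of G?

the symmetric group S_5

G is 3-regular on 10 vertices with no triangles and no 4-cycles (girth 5): this is the Petersen graph. It is a classical fact that the Petersen graph has automorphism group S_5 (order 120), arising from its description as the Kneser graph K(5,2).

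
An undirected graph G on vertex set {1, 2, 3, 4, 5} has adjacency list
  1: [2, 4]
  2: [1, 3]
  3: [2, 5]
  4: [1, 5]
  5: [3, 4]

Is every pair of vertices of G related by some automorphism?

Every vertex has degree 2 and the graph is connected, so G is the 5-cycle C_5. C_5 has 5 rotations and 5 reflections, so Aut(C_5) ≅ D_5 of order 10. Under this action every vertex can be carried to every other, so G is vertex-transitive.

Yes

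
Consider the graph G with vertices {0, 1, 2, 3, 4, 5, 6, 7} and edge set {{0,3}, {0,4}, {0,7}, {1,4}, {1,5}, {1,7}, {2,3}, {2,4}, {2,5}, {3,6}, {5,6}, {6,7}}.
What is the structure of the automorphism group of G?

Z_2^3 ⋊ S_3

G is 3-regular and bipartite on 2^3 = 8 vertices with girth 4; it is the hypercube graph Q_3. The symmetry group of the 3-cube is the hyperoctahedral group B_3 = Z_2 ≀ S_3, of order 2^3·3! = 48.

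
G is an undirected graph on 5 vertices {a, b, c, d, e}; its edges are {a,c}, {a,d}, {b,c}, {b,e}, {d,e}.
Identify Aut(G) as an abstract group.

Every vertex has degree 2 and the graph is connected, so G is the 5-cycle C_5. The automorphisms of the 5-cycle are exactly the symmetries of a regular 5-gon: the dihedral group D_5, |D_5| = 10.

D_5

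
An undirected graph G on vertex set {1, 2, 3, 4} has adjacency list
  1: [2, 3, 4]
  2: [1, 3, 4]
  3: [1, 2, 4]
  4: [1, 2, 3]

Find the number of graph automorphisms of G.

24

All 4 vertices are pairwise adjacent: G = K_4. Every bijection on the vertex set is an automorphism of K_4; hence Aut(K_4) ≅ S_4, order 24.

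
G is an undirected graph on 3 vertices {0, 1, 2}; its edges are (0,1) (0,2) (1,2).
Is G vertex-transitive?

Yes

All 3 vertices are pairwise adjacent: G = K_3. Every bijection on the vertex set is an automorphism of K_3; hence Aut(K_3) ≅ S_3, order 6. This group acts transitively on the 3 vertices.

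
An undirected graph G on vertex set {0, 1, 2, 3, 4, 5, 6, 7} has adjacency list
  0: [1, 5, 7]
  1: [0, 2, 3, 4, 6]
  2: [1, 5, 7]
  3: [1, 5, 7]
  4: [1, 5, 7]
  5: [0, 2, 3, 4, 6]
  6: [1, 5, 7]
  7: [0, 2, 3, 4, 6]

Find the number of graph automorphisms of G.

The vertices split by degree into {1, 5, 7} (degree 5) and {0, 2, 3, 4, 6} (degree 3); every edge runs between the two parts, so G is the complete bipartite graph K_{3,5}. Automorphisms preserve the bipartition setwise (since the parts differ in size) and act as S_3 × S_5 within it; |Aut| = 720.

720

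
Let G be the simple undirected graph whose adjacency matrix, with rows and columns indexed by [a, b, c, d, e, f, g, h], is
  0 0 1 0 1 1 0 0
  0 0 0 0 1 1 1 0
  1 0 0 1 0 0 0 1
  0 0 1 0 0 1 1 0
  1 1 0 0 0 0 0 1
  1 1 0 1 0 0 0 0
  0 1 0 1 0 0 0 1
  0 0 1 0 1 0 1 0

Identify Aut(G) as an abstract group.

G is 3-regular and bipartite on 2^3 = 8 vertices with girth 4; it is the hypercube graph Q_3. Aut(Q_3) consists of the signed permutations of the 3 coordinate axes: 3! permutations times 2^3 sign flips, so |Aut| = 2^3·3! = 48.

the hyperoctahedral group B_3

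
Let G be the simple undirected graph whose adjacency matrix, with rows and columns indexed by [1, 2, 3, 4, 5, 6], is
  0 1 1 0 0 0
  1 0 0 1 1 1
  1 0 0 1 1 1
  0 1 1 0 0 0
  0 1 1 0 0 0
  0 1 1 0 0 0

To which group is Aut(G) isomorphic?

S_4 × S_2

The vertices split by degree into {2, 3} (degree 4) and {1, 4, 5, 6} (degree 2); every edge runs between the two parts, so G is the complete bipartite graph K_{2,4}. The parts have unequal sizes, so no automorphism swaps them; each part is permuted independently, giving S_4 × S_2 of order 4!·2! = 48.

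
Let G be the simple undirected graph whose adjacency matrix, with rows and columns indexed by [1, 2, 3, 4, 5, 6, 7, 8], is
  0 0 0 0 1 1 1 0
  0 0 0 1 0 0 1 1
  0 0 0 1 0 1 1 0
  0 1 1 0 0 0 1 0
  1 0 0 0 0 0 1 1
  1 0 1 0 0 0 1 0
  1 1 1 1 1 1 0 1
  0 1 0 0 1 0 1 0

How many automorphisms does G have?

Vertex 7 is the unique vertex of degree 7; the remaining 7 vertices each have degree 3 and induce a cycle, so G is the wheel on 8 vertices with hub 7. Every automorphism fixes the hub and acts on the rim 7-cycle, so Aut(G) ≅ Aut(C_7) = D_7 of order 14.

14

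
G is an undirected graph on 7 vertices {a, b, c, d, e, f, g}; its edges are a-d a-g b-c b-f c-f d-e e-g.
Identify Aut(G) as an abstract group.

G has two connected components, {a, d, e, g} and {b, c, f}; each is 2-regular, so G = C_4 ⊔ C_3. No automorphism exchanges components of different sizes, hence Aut(G) is the direct product D_4 × D_3, order 48.

D_4 × D_3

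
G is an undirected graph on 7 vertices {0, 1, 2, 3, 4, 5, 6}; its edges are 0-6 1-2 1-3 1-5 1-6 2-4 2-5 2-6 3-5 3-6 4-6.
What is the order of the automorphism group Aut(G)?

Degrees alone do not determine every vertex (e.g. 1 and 2 both have degree 4), but their neighbour-degree multisets differ: N(1) has degrees [3, 3, 4, 5] while N(2) has degrees [2, 3, 4, 5]. Repeating this refinement separates all vertices, so the only automorphism is the identity.

1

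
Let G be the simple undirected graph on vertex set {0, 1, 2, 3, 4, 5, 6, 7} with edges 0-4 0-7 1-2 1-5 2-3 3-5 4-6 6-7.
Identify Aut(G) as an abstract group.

(D_4 × D_4) ⋊ Z_2

G has two connected components, {1, 2, 3, 5} and {0, 4, 6, 7}; each is 2-regular, so G = C_4 ⊔ C_4. Aut of a disjoint union of two copies of C_4 is the wreath product D_4 ≀ Z_2, of order 2·8² = 128.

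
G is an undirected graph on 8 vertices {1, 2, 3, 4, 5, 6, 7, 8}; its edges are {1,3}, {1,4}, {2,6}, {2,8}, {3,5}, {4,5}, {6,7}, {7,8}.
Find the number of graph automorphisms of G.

G has two connected components, {2, 6, 7, 8} and {1, 3, 4, 5}; each is 2-regular, so G = C_4 ⊔ C_4. With two isomorphic components, Aut(G) = Aut(C_4) ≀ S_2 = (D_4 × D_4) ⋊ Z_2: permute each cycle by D_4, then optionally swap the two cycles. Order 2·(2·4)² = 128.

128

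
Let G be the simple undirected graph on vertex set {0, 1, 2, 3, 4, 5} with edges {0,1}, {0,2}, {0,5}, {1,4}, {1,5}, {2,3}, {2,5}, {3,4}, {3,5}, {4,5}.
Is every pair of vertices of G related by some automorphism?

No

Vertex 5 is the only vertex of degree 5, so every automorphism fixes it; G is not vertex-transitive.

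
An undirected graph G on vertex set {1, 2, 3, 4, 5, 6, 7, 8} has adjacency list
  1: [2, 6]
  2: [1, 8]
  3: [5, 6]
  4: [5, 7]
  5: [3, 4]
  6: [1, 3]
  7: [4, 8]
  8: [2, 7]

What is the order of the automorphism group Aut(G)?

G is 2-regular and connected on 8 vertices, i.e. the cycle C_8. C_8 has 8 rotations and 8 reflections, so Aut(C_8) ≅ D_8 of order 16.

16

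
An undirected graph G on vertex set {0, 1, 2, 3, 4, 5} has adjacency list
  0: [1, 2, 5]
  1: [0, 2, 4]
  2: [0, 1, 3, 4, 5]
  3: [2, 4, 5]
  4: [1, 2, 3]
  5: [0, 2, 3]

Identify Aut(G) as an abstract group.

D_5

Vertex 2 is the unique vertex of degree 5; the remaining 5 vertices each have degree 3 and induce a cycle, so G is the wheel on 6 vertices with hub 2. With the hub fixed, the remaining symmetry is that of the rim cycle C_5, giving the dihedral group D_5.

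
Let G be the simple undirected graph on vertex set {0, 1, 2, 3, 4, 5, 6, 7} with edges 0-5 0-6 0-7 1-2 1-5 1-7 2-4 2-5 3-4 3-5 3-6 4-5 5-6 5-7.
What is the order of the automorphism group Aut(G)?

Vertex 5 is the unique vertex of degree 7; the remaining 7 vertices each have degree 3 and induce a cycle, so G is the wheel on 8 vertices with hub 5. Every automorphism fixes the hub and acts on the rim 7-cycle, so Aut(G) ≅ Aut(C_7) = D_7 of order 14.

14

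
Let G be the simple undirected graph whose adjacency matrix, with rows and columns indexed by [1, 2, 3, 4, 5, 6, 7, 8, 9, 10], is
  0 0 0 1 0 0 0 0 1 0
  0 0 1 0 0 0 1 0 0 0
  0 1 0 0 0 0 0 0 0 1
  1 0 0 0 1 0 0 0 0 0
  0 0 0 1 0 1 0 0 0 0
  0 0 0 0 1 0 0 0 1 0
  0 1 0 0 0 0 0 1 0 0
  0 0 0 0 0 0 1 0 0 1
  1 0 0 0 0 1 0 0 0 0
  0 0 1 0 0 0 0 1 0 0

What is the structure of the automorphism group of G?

(D_5 × D_5) ⋊ Z_2

G has two connected components, {2, 3, 7, 8, 10} and {1, 4, 5, 6, 9}; each is 2-regular, so G = C_5 ⊔ C_5. Aut of a disjoint union of two copies of C_5 is the wreath product D_5 ≀ Z_2, of order 2·10² = 200.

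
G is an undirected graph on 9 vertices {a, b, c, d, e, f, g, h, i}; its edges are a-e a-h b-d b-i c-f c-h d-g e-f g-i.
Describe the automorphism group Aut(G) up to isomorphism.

G has two connected components, {a, c, e, f, h} and {b, d, g, i}; each is 2-regular, so G = C_5 ⊔ C_4. No automorphism exchanges components of different sizes, hence Aut(G) is the direct product D_4 × D_5, order 80.

D_4 × D_5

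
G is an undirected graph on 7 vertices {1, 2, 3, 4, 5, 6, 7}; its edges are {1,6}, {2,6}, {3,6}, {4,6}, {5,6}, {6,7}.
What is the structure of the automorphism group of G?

S_6

Vertex 6 has degree 6 and every other vertex has degree 1, so G is the star K_{1,6} with centre 6. The 6 leaves are pairwise interchangeable while the centre is fixed, giving Aut(G) = S_6.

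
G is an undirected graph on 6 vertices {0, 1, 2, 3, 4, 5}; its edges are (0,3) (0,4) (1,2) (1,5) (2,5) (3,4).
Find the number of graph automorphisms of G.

72

G has two connected components, {0, 3, 4} and {1, 2, 5}; each is 2-regular, so G = C_3 ⊔ C_3. With two isomorphic components, Aut(G) = Aut(C_3) ≀ S_2 = (D_3 × D_3) ⋊ Z_2: permute each cycle by D_3, then optionally swap the two cycles. Order 2·(2·3)² = 72.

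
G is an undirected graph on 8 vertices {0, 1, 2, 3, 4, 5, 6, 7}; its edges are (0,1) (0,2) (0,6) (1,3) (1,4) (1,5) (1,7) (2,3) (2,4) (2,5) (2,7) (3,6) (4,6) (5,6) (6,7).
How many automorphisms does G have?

720

The vertices split by degree into {1, 2, 6} (degree 5) and {0, 3, 4, 5, 7} (degree 3); every edge runs between the two parts, so G is the complete bipartite graph K_{3,5}. Automorphisms preserve the bipartition setwise (since the parts differ in size) and act as S_3 × S_5 within it; |Aut| = 720.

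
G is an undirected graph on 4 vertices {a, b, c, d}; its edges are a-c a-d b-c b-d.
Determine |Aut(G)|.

8

G is 2-regular and bipartite on 2^2 = 4 vertices with girth 4; it is the hypercube graph Q_2. Aut(Q_2) consists of the signed permutations of the 2 coordinate axes: 2! permutations times 2^2 sign flips, so |Aut| = 2^2·2! = 8.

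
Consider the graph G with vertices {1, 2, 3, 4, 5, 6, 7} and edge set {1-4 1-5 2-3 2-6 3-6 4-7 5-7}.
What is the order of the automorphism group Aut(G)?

48

G has two connected components, {1, 4, 5, 7} and {2, 3, 6}; each is 2-regular, so G = C_4 ⊔ C_3. The components are non-isomorphic (different sizes), so Aut(G) = Aut(C_4) × Aut(C_3) = D_4 × D_3 of order 8·6 = 48.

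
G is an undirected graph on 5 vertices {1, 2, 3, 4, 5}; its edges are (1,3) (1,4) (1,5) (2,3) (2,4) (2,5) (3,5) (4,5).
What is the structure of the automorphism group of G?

the dihedral group of order 8

Vertex 5 is the unique vertex of degree 4; the remaining 4 vertices each have degree 3 and induce a cycle, so G is the wheel on 5 vertices with hub 5. With the hub fixed, the remaining symmetry is that of the rim cycle C_4, giving the dihedral group D_4.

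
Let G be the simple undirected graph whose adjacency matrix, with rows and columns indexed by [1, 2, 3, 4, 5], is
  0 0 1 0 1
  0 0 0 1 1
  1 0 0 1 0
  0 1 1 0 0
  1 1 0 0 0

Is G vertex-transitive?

Every vertex has degree 2 and the graph is connected, so G is the 5-cycle C_5. The automorphisms of the 5-cycle are exactly the symmetries of a regular 5-gon: the dihedral group D_5, |D_5| = 10. This group acts transitively on the 5 vertices.

Yes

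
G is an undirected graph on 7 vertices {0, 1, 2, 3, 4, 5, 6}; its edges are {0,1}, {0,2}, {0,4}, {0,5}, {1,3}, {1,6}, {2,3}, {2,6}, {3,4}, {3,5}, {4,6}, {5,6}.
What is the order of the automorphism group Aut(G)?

The vertices split by degree into {0, 3, 6} (degree 4) and {1, 2, 4, 5} (degree 3); every edge runs between the two parts, so G is the complete bipartite graph K_{3,4}. The parts have unequal sizes, so no automorphism swaps them; each part is permuted independently, giving S_4 × S_3 of order 4!·3! = 144.

144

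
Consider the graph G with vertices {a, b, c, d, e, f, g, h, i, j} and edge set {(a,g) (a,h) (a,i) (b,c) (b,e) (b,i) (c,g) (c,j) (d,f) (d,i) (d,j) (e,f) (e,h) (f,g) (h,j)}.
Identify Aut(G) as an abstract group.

S_5

G is 3-regular on 10 vertices with no triangles and no 4-cycles (girth 5): this is the Petersen graph. Viewing the Petersen graph as the Kneser graph K(5,2) — vertices are 2-subsets of {1,…,5}, edges join disjoint pairs — its automorphisms are exactly the permutations of the 5-element set, so Aut ≅ S_5 of order 120.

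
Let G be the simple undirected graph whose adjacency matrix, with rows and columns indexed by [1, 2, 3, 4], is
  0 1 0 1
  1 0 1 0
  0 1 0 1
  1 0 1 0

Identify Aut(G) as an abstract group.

the dihedral group of order 8

G is 2-regular and bipartite on 2^2 = 4 vertices with girth 4; it is the hypercube graph Q_2. Aut(Q_2) consists of the signed permutations of the 2 coordinate axes: 2! permutations times 2^2 sign flips, so |Aut| = 2^2·2! = 8.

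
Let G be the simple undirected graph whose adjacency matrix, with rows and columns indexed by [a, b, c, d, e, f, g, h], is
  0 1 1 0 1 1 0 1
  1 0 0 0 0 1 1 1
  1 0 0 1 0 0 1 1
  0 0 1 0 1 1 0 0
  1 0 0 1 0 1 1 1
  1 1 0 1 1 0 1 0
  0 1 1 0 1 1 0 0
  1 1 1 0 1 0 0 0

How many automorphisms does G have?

1

The degree sequence is [5, 4, 4, 3, 5, 5, 4, 4]. Checking the degree-preserving permutations of the vertex set shows that none except the identity preserves every edge, so Aut(G) is trivial.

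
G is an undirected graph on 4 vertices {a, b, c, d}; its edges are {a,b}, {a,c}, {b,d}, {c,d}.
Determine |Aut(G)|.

Every vertex has degree 2 and the graph is connected, so G is the 4-cycle C_4. C_4 has 4 rotations and 4 reflections, so Aut(C_4) ≅ D_4 of order 8.

8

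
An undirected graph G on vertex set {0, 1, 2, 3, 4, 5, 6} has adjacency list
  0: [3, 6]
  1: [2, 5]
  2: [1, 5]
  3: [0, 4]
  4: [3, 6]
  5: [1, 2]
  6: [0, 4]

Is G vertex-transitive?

G has two connected components, {0, 3, 4, 6} and {1, 2, 5}; each is 2-regular, so G = C_4 ⊔ C_3. The orbit of 0 under Aut(G) is {0, 3, 4, 6}, which does not contain 1, so G is not vertex-transitive.

No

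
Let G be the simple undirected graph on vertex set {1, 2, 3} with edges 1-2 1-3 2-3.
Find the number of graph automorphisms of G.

6

All 3 vertices are pairwise adjacent: G = K_3. Every bijection on the vertex set is an automorphism of K_3; hence Aut(K_3) ≅ S_3, order 6.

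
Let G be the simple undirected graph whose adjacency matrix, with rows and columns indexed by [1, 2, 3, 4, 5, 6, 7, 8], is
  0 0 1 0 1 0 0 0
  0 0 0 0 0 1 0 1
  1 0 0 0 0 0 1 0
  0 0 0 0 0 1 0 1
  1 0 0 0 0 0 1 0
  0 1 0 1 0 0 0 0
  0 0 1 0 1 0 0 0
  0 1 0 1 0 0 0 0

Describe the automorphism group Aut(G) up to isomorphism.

D_4 ≀ Z_2

G has two connected components, {1, 3, 5, 7} and {2, 4, 6, 8}; each is 2-regular, so G = C_4 ⊔ C_4. Aut of a disjoint union of two copies of C_4 is the wreath product D_4 ≀ Z_2, of order 2·8² = 128.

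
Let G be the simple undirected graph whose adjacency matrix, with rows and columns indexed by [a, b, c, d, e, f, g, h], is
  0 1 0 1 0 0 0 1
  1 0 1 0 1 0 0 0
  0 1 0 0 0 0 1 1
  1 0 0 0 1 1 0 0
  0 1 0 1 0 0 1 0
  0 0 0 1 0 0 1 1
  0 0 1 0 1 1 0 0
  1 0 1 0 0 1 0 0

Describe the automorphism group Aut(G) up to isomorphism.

G is 3-regular and bipartite on 2^3 = 8 vertices with girth 4; it is the hypercube graph Q_3. The symmetry group of the 3-cube is the hyperoctahedral group B_3 = Z_2 ≀ S_3, of order 2^3·3! = 48.

Z_2^3 ⋊ S_3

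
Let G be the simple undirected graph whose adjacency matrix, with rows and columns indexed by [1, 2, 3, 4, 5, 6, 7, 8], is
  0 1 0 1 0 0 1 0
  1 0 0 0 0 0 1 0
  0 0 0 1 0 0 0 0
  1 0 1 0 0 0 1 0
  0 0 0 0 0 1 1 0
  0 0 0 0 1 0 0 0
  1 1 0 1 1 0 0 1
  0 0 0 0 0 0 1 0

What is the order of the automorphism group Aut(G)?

Degrees alone do not determine every vertex (e.g. 1 and 4 both have degree 3), but their neighbour-degree multisets differ: N(1) has degrees [2, 3, 5] while N(4) has degrees [1, 3, 5]. Repeating this refinement separates all vertices, so the only automorphism is the identity.

1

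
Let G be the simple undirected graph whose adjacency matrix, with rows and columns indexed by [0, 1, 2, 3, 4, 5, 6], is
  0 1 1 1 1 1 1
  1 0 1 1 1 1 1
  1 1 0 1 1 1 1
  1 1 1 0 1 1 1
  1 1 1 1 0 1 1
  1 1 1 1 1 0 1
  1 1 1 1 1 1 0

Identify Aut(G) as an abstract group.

the symmetric group on 7 letters

All 7 vertices are pairwise adjacent: G = K_7. Every bijection on the vertex set is an automorphism of K_7; hence Aut(K_7) ≅ S_7, order 5040.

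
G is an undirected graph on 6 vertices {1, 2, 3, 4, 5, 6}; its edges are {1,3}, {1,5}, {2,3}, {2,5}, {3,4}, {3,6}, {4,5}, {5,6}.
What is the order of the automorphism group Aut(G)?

48

The vertices split by degree into {3, 5} (degree 4) and {1, 2, 4, 6} (degree 2); every edge runs between the two parts, so G is the complete bipartite graph K_{2,4}. Automorphisms preserve the bipartition setwise (since the parts differ in size) and act as S_2 × S_4 within it; |Aut| = 48.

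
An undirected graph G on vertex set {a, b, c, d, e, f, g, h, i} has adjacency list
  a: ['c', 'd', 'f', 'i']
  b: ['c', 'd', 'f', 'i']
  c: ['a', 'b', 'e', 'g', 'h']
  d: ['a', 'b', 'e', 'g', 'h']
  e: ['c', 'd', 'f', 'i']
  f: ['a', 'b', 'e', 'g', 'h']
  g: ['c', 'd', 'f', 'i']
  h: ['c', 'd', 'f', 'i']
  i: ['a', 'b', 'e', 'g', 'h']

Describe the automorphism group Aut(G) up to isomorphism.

S_5 × S_4

The vertices split by degree into {c, d, f, i} (degree 5) and {a, b, e, g, h} (degree 4); every edge runs between the two parts, so G is the complete bipartite graph K_{4,5}. Automorphisms preserve the bipartition setwise (since the parts differ in size) and act as S_5 × S_4 within it; |Aut| = 2880.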